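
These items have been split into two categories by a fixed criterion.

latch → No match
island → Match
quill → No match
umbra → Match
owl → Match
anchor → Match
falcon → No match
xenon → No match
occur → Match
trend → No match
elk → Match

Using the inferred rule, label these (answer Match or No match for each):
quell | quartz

No match, No match

The common property of the 'Match' items is: starts with a vowel. No 'No match' item has it.
quell → starts with 'q' → No match. quartz → starts with 'q' → No match.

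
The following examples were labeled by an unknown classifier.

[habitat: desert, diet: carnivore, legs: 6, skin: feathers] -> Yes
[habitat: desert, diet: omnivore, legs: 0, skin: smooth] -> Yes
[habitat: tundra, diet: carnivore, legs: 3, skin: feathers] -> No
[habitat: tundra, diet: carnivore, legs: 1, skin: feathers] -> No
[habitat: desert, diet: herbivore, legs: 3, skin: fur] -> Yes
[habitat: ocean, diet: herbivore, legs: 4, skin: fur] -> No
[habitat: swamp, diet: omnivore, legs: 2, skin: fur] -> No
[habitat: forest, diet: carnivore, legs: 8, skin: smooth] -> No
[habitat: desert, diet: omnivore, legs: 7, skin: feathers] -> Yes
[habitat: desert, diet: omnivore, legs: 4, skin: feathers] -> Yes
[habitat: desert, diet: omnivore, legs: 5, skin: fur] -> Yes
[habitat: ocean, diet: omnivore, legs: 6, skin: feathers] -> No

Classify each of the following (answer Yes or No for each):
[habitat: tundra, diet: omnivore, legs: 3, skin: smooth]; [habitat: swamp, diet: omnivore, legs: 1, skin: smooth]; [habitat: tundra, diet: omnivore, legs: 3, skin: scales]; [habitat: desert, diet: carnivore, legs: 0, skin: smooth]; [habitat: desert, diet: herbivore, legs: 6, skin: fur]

A rule that fits every label: habitat is desert — true of each 'Yes' example, false of each 'No' one.
[habitat: tundra, diet: omnivore, legs: 3, skin: smooth]: habitat is tundra, lacks this property → No. [habitat: swamp, diet: omnivore, legs: 1, skin: smooth]: habitat is swamp, lacks this property → No. [habitat: tundra, diet: omnivore, legs: 3, skin: scales]: habitat is tundra, lacks this property → No. [habitat: desert, diet: carnivore, legs: 0, skin: smooth]: habitat is desert, checks out → Yes. [habitat: desert, diet: herbivore, legs: 6, skin: fur]: habitat is desert, checks out → Yes.

No, No, No, Yes, Yes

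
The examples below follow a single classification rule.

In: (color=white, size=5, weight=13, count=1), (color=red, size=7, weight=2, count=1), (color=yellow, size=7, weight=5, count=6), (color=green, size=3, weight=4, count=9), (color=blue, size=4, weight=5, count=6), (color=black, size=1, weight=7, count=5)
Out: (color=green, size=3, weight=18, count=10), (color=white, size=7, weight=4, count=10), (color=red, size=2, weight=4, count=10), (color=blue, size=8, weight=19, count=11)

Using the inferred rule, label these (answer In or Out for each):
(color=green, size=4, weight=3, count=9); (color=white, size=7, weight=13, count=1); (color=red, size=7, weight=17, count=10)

In, In, Out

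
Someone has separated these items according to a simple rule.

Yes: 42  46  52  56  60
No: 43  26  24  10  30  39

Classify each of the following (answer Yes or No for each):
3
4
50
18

The simplest hypothesis consistent with all the labels is: even AND at least 39.
No: 3, since 3 is odd, 3 < 39.
No: 4, since 4 is even, 4 < 39.
Yes: 50, since 50 is even, 50 ≥ 39.
No: 18, since 18 is even, 18 < 39.

No, No, Yes, No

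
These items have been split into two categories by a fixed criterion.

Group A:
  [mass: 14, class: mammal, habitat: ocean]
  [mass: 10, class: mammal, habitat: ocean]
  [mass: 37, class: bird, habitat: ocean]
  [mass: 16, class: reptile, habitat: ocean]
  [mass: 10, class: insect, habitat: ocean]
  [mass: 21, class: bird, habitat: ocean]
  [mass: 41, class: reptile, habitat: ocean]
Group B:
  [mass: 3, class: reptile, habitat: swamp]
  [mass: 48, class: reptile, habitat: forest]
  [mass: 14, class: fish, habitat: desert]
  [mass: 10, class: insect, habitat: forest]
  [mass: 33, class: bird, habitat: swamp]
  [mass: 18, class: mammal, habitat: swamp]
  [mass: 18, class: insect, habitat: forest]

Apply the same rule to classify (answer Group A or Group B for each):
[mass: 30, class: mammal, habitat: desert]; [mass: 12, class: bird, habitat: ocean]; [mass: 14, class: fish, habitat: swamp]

Group B, Group A, Group B

The classifier is using: habitat is ocean.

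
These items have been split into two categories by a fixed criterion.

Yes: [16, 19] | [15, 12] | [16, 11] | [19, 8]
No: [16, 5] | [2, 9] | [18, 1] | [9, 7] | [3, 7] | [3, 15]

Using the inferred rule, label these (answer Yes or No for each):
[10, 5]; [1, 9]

No, No

'Yes' ⟺ sum ≥ 27.
[10, 5] — 10+5 = 15, hence No. [1, 9] — 1+9 = 10, hence No.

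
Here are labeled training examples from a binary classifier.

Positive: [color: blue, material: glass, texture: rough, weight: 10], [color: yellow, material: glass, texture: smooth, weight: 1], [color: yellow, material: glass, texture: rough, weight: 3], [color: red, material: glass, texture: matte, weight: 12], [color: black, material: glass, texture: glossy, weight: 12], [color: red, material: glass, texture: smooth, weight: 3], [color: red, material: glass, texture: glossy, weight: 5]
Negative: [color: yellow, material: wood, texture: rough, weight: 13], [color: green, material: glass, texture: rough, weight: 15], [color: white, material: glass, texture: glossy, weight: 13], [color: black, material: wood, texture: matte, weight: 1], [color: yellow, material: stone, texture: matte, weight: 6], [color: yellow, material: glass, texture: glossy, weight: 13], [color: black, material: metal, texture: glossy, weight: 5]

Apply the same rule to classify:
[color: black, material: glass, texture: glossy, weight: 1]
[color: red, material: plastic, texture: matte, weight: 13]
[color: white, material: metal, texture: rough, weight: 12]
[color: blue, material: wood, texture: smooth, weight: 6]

One predicate separates the groups cleanly: material is glass AND weight ≤ 12.
[color: black, material: glass, texture: glossy, weight: 1]: material is glass, weight = 1, checks out → Positive. [color: red, material: plastic, texture: matte, weight: 13]: material is plastic, weight = 13, does not satisfy this → Negative. [color: white, material: metal, texture: rough, weight: 12]: material is metal, weight = 12, does not satisfy this → Negative. [color: blue, material: wood, texture: smooth, weight: 6]: material is wood, weight = 6, does not satisfy this → Negative.

Positive, Negative, Negative, Negative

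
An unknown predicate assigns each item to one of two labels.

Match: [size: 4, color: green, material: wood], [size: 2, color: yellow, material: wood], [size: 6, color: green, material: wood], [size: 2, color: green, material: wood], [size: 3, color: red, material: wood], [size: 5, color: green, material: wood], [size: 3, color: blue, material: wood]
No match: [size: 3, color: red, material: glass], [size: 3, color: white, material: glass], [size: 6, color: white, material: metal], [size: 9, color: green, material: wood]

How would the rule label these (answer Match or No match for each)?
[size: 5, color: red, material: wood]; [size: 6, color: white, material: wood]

Match, Match

All 'Match' examples share one property — material is wood AND size ≤ 6 — and every 'No match' example lacks it.
[size: 5, color: red, material: wood]: Match (material is wood, size = 5). [size: 6, color: white, material: wood]: Match (material is wood, size = 6).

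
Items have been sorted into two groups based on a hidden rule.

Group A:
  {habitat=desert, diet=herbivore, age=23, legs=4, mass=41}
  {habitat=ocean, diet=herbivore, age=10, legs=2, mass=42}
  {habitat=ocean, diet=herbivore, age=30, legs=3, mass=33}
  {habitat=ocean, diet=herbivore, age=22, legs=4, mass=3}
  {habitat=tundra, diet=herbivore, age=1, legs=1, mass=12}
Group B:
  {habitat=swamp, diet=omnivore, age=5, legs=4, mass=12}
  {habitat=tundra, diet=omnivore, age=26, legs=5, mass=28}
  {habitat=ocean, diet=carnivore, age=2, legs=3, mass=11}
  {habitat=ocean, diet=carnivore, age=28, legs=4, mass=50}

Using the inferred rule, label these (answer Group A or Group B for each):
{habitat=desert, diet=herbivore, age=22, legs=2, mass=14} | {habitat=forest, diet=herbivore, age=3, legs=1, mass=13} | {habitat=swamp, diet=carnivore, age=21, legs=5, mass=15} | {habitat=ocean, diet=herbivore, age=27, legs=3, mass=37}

The simplest hypothesis consistent with all the labels is: diet is herbivore.
{habitat=desert, diet=herbivore, age=22, legs=2, mass=14}: diet is herbivore, meets the rule → Group A. {habitat=forest, diet=herbivore, age=3, legs=1, mass=13}: diet is herbivore, meets the rule → Group A. {habitat=swamp, diet=carnivore, age=21, legs=5, mass=15}: diet is carnivore, lacks this property → Group B. {habitat=ocean, diet=herbivore, age=27, legs=3, mass=37}: diet is herbivore, meets the rule → Group A.

Group A, Group A, Group B, Group A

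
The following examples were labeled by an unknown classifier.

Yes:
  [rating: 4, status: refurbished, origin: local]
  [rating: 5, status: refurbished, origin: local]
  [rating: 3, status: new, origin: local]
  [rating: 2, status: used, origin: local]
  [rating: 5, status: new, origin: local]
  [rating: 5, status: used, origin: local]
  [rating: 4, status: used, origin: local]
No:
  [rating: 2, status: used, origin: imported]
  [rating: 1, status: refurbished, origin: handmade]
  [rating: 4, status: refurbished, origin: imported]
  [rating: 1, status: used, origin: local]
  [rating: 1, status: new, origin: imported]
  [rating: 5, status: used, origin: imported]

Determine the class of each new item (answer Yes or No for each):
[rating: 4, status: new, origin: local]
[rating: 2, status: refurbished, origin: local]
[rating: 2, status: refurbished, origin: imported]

Yes, Yes, No

The common property of the 'Yes' items is: origin is local AND rating ≥ 2. No 'No' item has it.
[rating: 4, status: new, origin: local] — origin is local, rating = 4, hence Yes.
[rating: 2, status: refurbished, origin: local] — origin is local, rating = 2, hence Yes.
[rating: 2, status: refurbished, origin: imported] — origin is imported, rating = 2, hence No.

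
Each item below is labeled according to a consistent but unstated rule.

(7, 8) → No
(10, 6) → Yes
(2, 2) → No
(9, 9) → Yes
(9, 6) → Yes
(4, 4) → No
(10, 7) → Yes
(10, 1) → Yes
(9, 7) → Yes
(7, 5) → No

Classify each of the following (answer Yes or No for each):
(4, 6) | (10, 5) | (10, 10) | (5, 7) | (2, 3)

No, Yes, Yes, No, No

The common property of the 'Yes' items is: first ≥ 8. No 'No' item has it.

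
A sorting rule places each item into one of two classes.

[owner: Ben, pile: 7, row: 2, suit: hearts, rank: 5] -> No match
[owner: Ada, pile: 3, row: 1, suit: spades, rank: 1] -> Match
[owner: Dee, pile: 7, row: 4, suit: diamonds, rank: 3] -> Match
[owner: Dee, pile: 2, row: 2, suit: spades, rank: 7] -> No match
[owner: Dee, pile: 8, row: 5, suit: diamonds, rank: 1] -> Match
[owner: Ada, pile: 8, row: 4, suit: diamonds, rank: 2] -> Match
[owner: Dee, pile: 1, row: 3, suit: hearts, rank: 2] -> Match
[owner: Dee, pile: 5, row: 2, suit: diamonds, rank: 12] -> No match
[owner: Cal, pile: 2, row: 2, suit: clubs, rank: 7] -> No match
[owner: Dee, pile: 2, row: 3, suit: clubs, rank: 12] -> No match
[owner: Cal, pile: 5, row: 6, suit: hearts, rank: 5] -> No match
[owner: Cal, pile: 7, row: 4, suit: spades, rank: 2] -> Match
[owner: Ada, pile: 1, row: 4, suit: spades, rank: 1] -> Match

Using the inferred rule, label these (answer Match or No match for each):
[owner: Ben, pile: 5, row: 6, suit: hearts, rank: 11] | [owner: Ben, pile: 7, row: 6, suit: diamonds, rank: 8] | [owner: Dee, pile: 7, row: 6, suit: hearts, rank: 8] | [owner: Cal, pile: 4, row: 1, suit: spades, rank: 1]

No match, No match, No match, Match

One predicate separates the groups cleanly: rank ≤ 3.
[owner: Ben, pile: 5, row: 6, suit: hearts, rank: 11] → rank = 11 → No match. [owner: Ben, pile: 7, row: 6, suit: diamonds, rank: 8] → rank = 8 → No match. [owner: Dee, pile: 7, row: 6, suit: hearts, rank: 8] → rank = 8 → No match. [owner: Cal, pile: 4, row: 1, suit: spades, rank: 1] → rank = 1 → Match.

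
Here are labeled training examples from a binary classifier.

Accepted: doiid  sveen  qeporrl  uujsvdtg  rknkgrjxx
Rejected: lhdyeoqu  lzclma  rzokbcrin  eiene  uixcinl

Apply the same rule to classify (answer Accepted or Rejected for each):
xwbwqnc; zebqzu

All 'Accepted' examples share one property — has a double letter — and every 'Rejected' example lacks it.
xwbwqnc — no doubled letter, hence Rejected. zebqzu — no doubled letter, hence Rejected.

Rejected, Rejected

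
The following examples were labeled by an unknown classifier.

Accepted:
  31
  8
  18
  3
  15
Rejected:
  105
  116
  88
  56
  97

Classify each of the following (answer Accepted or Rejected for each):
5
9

Accepted, Accepted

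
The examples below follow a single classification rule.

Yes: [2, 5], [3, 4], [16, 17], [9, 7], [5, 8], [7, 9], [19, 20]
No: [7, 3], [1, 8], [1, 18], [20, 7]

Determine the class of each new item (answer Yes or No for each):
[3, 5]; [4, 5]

A rule that fits every label: |first − second| ≤ 3 — true of each 'Yes' example, false of each 'No' one.
Yes: [3, 5], since |3−5| = 2. Yes: [4, 5], since |4−5| = 1.

Yes, Yes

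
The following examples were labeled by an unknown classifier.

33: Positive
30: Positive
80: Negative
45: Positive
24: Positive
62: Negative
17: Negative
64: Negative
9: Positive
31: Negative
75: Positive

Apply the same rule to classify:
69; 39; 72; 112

The rule appears to be: multiple of 3.

Positive, Positive, Positive, Negative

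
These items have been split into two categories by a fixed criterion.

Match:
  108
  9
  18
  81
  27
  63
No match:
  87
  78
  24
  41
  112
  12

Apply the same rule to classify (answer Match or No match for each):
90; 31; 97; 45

Match, No match, No match, Match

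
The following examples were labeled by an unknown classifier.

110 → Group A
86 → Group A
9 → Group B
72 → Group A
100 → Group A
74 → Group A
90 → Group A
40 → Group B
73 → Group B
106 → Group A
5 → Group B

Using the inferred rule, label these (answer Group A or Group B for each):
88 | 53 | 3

Group A, Group B, Group B

The simplest hypothesis consistent with all the labels is: even AND at least 72.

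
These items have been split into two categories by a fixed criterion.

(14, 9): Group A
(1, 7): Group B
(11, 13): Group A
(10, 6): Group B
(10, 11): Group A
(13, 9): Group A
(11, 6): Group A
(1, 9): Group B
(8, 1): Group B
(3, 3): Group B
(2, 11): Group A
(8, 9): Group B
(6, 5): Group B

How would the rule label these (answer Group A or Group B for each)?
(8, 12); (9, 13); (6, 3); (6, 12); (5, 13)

Group A, Group A, Group B, Group A, Group A

Rule: max ≥ 11. This holds for each 'Group A' example and fails for each 'Group B' one.
(8, 12): Group A (max 12). (9, 13): Group A (max 13). (6, 3): Group B (max 6). (6, 12): Group A (max 12). (5, 13): Group A (max 13).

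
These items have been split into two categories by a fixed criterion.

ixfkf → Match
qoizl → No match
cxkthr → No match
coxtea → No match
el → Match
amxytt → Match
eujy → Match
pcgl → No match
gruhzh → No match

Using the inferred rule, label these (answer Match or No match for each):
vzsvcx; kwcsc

Looking at the examples, the only property every 'Match' case has and every 'No match' case lacks is: starts with a vowel.
vzsvcx → starts with 'v' → No match. kwcsc → starts with 'k' → No match.

No match, No match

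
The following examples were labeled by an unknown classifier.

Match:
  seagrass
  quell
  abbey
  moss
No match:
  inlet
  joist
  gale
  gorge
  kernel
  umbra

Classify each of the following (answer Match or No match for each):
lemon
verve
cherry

No match, No match, Match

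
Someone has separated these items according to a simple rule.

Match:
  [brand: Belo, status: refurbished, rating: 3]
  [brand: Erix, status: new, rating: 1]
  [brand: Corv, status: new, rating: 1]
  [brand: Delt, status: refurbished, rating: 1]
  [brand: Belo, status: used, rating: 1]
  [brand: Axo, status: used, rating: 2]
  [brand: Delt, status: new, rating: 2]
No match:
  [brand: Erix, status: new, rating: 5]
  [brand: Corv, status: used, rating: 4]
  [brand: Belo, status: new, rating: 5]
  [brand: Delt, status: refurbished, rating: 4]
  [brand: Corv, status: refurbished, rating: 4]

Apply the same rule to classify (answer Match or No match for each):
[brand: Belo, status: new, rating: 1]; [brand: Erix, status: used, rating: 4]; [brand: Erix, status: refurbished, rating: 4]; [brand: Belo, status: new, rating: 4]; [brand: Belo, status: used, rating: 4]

Rule: rating ≤ 3. This holds for each 'Match' example and fails for each 'No match' one.
[brand: Belo, status: new, rating: 1] — rating = 1, hence Match. [brand: Erix, status: used, rating: 4] — rating = 4, hence No match. [brand: Erix, status: refurbished, rating: 4] — rating = 4, hence No match. [brand: Belo, status: new, rating: 4] — rating = 4, hence No match. [brand: Belo, status: used, rating: 4] — rating = 4, hence No match.

Match, No match, No match, No match, No match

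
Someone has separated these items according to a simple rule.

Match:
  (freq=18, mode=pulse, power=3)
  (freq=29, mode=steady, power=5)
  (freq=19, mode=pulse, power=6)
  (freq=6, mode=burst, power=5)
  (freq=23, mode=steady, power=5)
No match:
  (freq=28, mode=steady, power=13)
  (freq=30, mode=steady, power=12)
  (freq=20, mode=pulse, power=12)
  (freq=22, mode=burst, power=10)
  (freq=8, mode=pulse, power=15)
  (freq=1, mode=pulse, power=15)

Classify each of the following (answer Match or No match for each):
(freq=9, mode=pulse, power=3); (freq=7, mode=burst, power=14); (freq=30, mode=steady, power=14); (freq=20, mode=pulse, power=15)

The rule appears to be: power ≤ 6.
Match: (freq=9, mode=pulse, power=3), since power = 3.
No match: (freq=7, mode=burst, power=14), since power = 14.
No match: (freq=30, mode=steady, power=14), since power = 14.
No match: (freq=20, mode=pulse, power=15), since power = 15.

Match, No match, No match, No match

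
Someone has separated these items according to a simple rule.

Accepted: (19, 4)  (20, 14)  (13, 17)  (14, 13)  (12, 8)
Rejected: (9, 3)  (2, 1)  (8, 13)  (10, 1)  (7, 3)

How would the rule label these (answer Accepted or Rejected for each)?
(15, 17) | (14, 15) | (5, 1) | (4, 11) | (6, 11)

Accepted, Accepted, Rejected, Rejected, Rejected

Rule: first ≥ 12. This holds for each 'Accepted' example and fails for each 'Rejected' one.
(15, 17): first 15, checks out → Accepted. (14, 15): first 14, checks out → Accepted. (5, 1): first 5, doesn't qualify → Rejected. (4, 11): first 4, doesn't qualify → Rejected. (6, 11): first 6, doesn't qualify → Rejected.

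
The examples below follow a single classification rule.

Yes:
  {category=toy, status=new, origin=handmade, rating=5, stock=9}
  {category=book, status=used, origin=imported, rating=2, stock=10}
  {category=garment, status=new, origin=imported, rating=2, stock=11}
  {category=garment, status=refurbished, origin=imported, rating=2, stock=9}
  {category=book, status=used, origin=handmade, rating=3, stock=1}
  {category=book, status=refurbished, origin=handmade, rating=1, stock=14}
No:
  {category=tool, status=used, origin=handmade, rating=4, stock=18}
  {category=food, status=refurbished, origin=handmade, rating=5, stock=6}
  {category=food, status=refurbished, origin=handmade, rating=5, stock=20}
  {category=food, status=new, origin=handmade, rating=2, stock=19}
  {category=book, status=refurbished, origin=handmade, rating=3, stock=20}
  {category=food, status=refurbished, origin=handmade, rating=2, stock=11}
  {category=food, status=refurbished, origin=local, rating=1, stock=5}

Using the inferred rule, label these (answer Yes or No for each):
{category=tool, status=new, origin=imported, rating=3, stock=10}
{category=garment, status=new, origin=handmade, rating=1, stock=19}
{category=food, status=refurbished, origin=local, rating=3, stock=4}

Yes, No, No

Every 'Yes' example satisfies: category is not food AND stock ≤ 14. None of the 'No' examples do.
{category=tool, status=new, origin=imported, rating=3, stock=10}: Yes (category is tool, stock = 10). {category=garment, status=new, origin=handmade, rating=1, stock=19}: No (category is garment, stock = 19). {category=food, status=refurbished, origin=local, rating=3, stock=4}: No (category is food, stock = 4).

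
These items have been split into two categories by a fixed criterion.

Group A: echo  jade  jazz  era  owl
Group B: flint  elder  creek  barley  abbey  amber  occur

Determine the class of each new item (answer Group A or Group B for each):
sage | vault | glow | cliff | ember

Group A, Group B, Group A, Group B, Group B

The common property of the 'Group A' items is: length ≤ 4. No 'Group B' item has it.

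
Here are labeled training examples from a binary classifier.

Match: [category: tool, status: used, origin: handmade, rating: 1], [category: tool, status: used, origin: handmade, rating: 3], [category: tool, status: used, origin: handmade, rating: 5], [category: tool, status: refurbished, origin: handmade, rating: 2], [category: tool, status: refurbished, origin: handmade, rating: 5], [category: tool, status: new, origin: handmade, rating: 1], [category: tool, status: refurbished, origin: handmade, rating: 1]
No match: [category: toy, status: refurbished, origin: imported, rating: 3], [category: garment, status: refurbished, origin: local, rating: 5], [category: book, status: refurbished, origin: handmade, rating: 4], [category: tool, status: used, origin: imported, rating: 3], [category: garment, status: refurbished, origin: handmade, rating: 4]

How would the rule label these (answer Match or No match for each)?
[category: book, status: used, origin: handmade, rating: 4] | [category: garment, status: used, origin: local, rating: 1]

The common property of the 'Match' items is: origin is handmade AND category is tool. No 'No match' item has it.
[category: book, status: used, origin: handmade, rating: 4] → origin is handmade, category is book → No match.
[category: garment, status: used, origin: local, rating: 1] → origin is local, category is garment → No match.

No match, No match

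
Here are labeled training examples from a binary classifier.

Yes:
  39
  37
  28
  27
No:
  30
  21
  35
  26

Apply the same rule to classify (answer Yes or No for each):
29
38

Yes, Yes

The simplest hypothesis consistent with all the labels is: digit sum ≥ 9.
29 → digit sum 2+9 = 11 → Yes.
38 → digit sum 3+8 = 11 → Yes.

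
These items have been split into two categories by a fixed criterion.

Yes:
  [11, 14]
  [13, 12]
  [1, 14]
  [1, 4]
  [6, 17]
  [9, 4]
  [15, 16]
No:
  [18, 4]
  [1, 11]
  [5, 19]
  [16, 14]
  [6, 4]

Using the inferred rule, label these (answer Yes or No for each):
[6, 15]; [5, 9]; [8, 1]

Yes, No, Yes

All 'Yes' examples share one property — sum is odd — and every 'No' example lacks it.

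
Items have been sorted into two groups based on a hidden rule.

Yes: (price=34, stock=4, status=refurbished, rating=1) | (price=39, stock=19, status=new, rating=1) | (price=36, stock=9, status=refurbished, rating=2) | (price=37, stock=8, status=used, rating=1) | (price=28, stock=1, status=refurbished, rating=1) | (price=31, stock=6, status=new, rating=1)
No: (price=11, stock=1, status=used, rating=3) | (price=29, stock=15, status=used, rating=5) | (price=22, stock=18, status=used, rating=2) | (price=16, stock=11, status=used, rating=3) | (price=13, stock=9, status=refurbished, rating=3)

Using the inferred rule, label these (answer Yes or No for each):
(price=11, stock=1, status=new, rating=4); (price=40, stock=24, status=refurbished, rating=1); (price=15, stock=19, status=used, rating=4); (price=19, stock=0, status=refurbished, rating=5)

The pattern is that an item is 'Yes' exactly when: rating ≤ 2 AND price ≥ 28.
(price=11, stock=1, status=new, rating=4): rating = 4, price = 11 — doesn't qualify, so No.
(price=40, stock=24, status=refurbished, rating=1): rating = 1, price = 40 — matches, so Yes.
(price=15, stock=19, status=used, rating=4): rating = 4, price = 15 — doesn't qualify, so No.
(price=19, stock=0, status=refurbished, rating=5): rating = 5, price = 19 — doesn't qualify, so No.

No, Yes, No, No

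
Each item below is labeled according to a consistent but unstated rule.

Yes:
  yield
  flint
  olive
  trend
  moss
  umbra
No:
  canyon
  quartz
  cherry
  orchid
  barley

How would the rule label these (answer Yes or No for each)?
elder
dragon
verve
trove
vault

The simplest hypothesis consistent with all the labels is: length ≤ 5.

Yes, No, Yes, Yes, Yes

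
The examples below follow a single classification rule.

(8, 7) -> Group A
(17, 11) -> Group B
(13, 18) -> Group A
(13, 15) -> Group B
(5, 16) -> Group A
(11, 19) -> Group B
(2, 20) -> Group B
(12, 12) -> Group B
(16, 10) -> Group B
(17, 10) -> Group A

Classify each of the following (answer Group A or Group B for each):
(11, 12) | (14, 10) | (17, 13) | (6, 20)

Group A, Group B, Group B, Group B

Rule: sum is odd. This holds for each 'Group A' example and fails for each 'Group B' one.
Group A: (11, 12), since 11+12 = 23. Group B: (14, 10), since 14+10 = 24. Group B: (17, 13), since 17+13 = 30. Group B: (6, 20), since 6+20 = 26.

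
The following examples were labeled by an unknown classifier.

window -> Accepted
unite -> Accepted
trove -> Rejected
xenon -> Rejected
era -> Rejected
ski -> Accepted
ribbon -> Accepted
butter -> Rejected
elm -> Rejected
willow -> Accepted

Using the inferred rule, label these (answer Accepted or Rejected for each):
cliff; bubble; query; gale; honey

Accepted, Rejected, Rejected, Rejected, Rejected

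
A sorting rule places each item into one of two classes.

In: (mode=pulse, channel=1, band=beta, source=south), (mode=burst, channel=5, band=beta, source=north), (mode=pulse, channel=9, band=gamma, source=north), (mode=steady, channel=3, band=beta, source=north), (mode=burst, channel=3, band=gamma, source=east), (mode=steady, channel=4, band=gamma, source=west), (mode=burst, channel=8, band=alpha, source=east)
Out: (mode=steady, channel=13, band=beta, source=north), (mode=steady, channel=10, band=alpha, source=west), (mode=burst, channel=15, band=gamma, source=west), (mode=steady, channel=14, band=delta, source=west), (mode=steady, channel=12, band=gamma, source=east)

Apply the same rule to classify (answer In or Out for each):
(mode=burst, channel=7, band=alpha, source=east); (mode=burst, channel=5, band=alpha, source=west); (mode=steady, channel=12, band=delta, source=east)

In, In, Out

The classifier is using: channel ≤ 9.
(mode=burst, channel=7, band=alpha, source=east) — channel = 7, hence In. (mode=burst, channel=5, band=alpha, source=west) — channel = 5, hence In. (mode=steady, channel=12, band=delta, source=east) — channel = 12, hence Out.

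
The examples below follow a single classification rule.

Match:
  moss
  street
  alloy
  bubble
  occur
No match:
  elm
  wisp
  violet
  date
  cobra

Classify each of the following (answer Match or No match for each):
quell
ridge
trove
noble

Match, No match, No match, No match

One predicate separates the groups cleanly: has a double letter.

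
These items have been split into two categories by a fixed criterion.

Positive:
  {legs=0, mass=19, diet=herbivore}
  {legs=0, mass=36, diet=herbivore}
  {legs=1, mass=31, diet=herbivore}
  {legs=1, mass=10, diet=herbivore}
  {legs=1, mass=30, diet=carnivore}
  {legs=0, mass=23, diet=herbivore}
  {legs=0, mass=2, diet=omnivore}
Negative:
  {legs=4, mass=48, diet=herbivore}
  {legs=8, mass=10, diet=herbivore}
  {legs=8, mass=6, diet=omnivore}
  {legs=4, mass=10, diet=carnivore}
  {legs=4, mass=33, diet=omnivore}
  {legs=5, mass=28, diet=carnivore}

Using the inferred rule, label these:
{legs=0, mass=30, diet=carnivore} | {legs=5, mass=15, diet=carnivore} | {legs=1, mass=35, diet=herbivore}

Positive, Negative, Positive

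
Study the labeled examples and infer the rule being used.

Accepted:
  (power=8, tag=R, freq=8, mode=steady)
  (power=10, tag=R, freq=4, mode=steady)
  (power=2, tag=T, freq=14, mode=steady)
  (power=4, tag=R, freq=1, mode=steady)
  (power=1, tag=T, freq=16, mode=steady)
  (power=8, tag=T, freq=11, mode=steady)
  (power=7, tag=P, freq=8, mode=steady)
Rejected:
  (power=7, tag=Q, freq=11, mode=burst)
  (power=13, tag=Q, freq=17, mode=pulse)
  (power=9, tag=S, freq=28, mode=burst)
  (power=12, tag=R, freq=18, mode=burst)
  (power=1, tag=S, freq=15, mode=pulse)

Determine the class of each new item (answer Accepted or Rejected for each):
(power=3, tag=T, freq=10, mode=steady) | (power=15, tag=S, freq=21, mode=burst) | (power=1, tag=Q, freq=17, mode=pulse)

One predicate separates the groups cleanly: mode is steady.

Accepted, Rejected, Rejected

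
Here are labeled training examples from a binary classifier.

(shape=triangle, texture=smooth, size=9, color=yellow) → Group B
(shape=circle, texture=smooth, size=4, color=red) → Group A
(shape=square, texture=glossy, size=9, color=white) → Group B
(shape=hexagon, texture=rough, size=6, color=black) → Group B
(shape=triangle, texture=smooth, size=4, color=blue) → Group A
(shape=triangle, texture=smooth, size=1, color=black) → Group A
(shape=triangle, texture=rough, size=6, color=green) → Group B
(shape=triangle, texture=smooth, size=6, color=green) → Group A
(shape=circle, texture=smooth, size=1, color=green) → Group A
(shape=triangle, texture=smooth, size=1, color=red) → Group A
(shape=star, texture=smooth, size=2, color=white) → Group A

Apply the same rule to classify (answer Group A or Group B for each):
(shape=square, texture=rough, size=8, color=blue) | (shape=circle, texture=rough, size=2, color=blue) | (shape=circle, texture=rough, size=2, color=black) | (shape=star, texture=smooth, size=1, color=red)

The classifier is using: texture is smooth AND size ≤ 6.
(shape=square, texture=rough, size=8, color=blue) → texture is rough, size = 8 → Group B.
(shape=circle, texture=rough, size=2, color=blue) → texture is rough, size = 2 → Group B.
(shape=circle, texture=rough, size=2, color=black) → texture is rough, size = 2 → Group B.
(shape=star, texture=smooth, size=1, color=red) → texture is smooth, size = 1 → Group A.

Group B, Group B, Group B, Group A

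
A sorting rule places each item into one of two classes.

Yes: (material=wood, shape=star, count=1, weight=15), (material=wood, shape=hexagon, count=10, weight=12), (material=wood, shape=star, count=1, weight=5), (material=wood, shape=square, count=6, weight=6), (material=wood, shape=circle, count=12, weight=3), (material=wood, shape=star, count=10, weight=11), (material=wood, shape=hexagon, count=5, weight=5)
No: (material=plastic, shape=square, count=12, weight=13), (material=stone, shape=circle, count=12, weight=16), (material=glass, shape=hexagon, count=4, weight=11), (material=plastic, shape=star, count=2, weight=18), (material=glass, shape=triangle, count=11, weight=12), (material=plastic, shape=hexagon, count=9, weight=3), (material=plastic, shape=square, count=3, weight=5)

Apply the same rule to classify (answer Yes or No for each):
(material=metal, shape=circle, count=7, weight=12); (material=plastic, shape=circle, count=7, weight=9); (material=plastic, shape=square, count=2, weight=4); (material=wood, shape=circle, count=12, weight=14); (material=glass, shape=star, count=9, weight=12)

Comparing the two groups points to one rule — material is wood.
No: (material=metal, shape=circle, count=7, weight=12), since material is metal. No: (material=plastic, shape=circle, count=7, weight=9), since material is plastic. No: (material=plastic, shape=square, count=2, weight=4), since material is plastic. Yes: (material=wood, shape=circle, count=12, weight=14), since material is wood. No: (material=glass, shape=star, count=9, weight=12), since material is glass.

No, No, No, Yes, No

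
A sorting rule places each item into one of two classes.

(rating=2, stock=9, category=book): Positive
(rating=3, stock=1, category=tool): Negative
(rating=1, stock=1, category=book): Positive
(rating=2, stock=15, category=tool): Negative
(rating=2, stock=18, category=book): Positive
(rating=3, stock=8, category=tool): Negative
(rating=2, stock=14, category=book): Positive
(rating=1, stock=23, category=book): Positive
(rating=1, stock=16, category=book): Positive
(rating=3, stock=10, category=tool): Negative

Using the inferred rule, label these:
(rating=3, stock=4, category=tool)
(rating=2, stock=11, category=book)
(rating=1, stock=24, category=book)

Negative, Positive, Positive

A rule that fits every label: category is book — true of each 'Positive' example, false of each 'Negative' one.
(rating=3, stock=4, category=tool): category is tool — fails the rule, so Negative.
(rating=2, stock=11, category=book): category is book — meets the rule, so Positive.
(rating=1, stock=24, category=book): category is book — meets the rule, so Positive.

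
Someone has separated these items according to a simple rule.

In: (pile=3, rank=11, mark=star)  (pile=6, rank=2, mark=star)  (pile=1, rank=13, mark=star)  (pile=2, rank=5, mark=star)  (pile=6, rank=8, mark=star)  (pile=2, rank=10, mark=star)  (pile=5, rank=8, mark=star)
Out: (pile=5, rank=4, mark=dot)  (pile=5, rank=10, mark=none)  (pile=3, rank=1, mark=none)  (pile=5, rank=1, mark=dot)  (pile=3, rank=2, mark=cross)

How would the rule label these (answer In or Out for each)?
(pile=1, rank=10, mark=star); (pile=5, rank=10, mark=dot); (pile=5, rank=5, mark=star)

In, Out, In

'In' ⟺ mark is star.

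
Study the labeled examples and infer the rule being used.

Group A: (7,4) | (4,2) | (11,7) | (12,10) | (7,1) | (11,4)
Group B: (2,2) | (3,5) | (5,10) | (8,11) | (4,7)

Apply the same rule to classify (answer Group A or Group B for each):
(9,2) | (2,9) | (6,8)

Every 'Group A' example satisfies: first > second. None of the 'Group B' examples do.

Group A, Group B, Group B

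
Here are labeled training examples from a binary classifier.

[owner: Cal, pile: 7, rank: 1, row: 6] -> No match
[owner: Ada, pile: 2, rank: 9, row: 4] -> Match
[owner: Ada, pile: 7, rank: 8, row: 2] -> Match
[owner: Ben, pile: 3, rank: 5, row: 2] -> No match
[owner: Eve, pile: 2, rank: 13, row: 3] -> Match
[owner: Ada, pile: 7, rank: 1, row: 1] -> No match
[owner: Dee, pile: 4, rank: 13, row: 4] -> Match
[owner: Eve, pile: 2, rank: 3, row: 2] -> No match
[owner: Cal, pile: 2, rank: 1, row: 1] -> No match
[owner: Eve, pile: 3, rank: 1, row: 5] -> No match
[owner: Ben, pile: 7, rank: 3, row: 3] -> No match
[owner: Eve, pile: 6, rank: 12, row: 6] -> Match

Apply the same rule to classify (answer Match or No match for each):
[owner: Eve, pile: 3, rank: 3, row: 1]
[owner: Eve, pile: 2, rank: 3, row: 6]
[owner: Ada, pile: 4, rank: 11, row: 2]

No match, No match, Match

The classifier is using: rank ≥ 8.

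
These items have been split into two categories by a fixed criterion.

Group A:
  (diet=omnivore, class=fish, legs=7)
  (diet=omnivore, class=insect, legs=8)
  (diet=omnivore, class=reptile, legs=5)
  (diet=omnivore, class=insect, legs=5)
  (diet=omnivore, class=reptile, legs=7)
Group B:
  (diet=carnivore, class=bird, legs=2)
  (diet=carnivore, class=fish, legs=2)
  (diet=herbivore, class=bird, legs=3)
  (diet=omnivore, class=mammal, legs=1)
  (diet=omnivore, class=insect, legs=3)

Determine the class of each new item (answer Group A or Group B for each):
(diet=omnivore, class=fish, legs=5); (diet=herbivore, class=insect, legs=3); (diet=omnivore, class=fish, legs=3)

The common property of the 'Group A' items is: legs ≥ 5. No 'Group B' item has it.

Group A, Group B, Group B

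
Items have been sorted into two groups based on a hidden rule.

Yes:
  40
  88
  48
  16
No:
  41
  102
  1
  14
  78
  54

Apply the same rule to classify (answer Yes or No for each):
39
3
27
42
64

No, No, No, No, Yes

'Yes' ⟺ multiple of 4.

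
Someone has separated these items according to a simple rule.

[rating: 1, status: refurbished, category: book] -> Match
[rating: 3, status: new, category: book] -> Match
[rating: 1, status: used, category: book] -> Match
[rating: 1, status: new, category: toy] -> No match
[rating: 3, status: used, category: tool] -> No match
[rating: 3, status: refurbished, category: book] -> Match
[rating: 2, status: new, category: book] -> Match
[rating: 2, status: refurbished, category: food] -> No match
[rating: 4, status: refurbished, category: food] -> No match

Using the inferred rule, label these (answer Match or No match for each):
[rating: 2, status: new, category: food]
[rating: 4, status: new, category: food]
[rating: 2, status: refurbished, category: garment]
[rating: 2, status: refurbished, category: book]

No match, No match, No match, Match

The pattern is that an item is 'Match' exactly when: category is book.
[rating: 2, status: new, category: food]: No match (category is food). [rating: 4, status: new, category: food]: No match (category is food). [rating: 2, status: refurbished, category: garment]: No match (category is garment). [rating: 2, status: refurbished, category: book]: Match (category is book).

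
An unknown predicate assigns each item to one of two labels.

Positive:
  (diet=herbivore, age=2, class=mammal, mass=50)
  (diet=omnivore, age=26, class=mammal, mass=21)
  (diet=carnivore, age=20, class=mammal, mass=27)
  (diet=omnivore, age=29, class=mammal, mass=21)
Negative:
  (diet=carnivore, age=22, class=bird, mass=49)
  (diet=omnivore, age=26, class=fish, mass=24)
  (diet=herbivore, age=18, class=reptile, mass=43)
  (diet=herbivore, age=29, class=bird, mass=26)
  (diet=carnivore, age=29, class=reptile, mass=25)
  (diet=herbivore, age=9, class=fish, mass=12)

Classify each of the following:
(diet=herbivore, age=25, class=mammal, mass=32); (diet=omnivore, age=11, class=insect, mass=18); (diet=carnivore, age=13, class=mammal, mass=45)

Positive, Negative, Positive

The rule appears to be: class is mammal.
(diet=herbivore, age=25, class=mammal, mass=32) — class is mammal, hence Positive.
(diet=omnivore, age=11, class=insect, mass=18) — class is insect, hence Negative.
(diet=carnivore, age=13, class=mammal, mass=45) — class is mammal, hence Positive.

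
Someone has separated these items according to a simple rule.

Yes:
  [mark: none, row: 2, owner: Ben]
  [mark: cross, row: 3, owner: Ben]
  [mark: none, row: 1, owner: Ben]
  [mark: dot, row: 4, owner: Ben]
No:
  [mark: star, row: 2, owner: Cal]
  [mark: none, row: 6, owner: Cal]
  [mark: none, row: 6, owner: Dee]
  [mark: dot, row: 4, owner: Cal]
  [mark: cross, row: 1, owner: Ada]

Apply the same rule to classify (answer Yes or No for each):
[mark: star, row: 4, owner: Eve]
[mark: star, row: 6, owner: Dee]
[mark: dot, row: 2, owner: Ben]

Looking at the examples, the only property every 'Yes' case has and every 'No' case lacks is: owner is Ben.
[mark: star, row: 4, owner: Eve]: No (owner is Eve).
[mark: star, row: 6, owner: Dee]: No (owner is Dee).
[mark: dot, row: 2, owner: Ben]: Yes (owner is Ben).

No, No, Yes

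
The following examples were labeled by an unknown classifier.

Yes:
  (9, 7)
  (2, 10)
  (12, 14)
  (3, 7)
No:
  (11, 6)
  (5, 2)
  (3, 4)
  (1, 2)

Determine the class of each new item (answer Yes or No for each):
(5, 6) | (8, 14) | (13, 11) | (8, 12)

Rule: sum is even. This holds for each 'Yes' example and fails for each 'No' one.

No, Yes, Yes, Yes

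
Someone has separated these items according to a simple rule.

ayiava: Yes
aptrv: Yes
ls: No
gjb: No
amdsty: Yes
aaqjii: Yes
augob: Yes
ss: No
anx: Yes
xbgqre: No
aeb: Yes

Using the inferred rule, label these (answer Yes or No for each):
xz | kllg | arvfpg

No, No, Yes

A rule that fits every label: contains 'a' — true of each 'Yes' example, false of each 'No' one.
xz → no 'a' → No. kllg → no 'a' → No. arvfpg → has 'a' → Yes.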